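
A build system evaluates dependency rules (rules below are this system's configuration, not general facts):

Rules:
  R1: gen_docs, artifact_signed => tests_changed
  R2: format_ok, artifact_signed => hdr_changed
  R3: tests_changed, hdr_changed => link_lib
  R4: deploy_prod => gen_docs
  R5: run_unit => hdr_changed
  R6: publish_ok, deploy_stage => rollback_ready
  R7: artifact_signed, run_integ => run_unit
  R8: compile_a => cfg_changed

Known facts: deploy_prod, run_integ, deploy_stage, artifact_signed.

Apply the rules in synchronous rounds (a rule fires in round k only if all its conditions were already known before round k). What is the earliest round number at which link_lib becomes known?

3

Round 1: R4 [deploy_prod => gen_docs]; R7 [artifact_signed, run_integ => run_unit]. New: gen_docs, run_unit.
Round 2: R1 [gen_docs, artifact_signed => tests_changed]; R5 [run_unit => hdr_changed]. New: tests_changed, hdr_changed.
Round 3: R3 [tests_changed, hdr_changed => link_lib]. New: link_lib.
link_lib first appears in round 3.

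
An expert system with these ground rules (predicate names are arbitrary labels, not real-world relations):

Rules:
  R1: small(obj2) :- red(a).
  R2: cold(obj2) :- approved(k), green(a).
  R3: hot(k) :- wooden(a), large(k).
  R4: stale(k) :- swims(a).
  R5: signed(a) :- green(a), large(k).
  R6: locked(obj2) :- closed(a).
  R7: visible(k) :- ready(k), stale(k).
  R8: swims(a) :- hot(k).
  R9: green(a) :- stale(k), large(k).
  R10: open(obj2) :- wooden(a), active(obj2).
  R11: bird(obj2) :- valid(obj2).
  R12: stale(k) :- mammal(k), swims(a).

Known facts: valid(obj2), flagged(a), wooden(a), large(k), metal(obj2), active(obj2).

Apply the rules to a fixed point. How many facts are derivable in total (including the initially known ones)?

13

Round 1: R3 [hot(k) :- wooden(a), large(k).]; R10 [open(obj2) :- wooden(a), active(obj2).]; R11 [bird(obj2) :- valid(obj2).]. New: hot(k), open(obj2), bird(obj2).
Round 2: R8 [swims(a) :- hot(k).]. New: swims(a).
Round 3: R4 [stale(k) :- swims(a).]. New: stale(k).
Round 4: R9 [green(a) :- stale(k), large(k).]. New: green(a).
Round 5: R5 [signed(a) :- green(a), large(k).]. New: signed(a).
Closure: {active(obj2), bird(obj2), flagged(a), green(a), hot(k), large(k), metal(obj2), open(obj2), signed(a), stale(k), swims(a), valid(obj2), wooden(a)} — 13 facts.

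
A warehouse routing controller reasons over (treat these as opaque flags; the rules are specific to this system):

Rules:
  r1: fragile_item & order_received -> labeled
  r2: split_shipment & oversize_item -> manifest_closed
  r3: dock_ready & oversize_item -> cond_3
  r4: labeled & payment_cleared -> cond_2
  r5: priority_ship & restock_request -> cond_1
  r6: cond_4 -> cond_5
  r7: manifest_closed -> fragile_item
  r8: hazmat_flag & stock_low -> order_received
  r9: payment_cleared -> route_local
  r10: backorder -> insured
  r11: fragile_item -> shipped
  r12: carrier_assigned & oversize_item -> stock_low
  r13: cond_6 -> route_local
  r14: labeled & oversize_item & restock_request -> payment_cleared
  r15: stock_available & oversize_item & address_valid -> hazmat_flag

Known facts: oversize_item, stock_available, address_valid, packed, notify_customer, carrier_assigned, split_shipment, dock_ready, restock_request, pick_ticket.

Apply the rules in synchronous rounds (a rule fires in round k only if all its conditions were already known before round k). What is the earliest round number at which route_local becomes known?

5

Round 1: r2 [split_shipment & oversize_item -> manifest_closed]; r3 [dock_ready & oversize_item -> cond_3]; r12 [carrier_assigned & oversize_item -> stock_low]; r15 [stock_available & oversize_item & address_valid -> hazmat_flag]. New: manifest_closed, cond_3, stock_low, hazmat_flag.
Round 2: r7 [manifest_closed -> fragile_item]; r8 [hazmat_flag & stock_low -> order_received]. New: fragile_item, order_received.
Round 3: r1 [fragile_item & order_received -> labeled]; r11 [fragile_item -> shipped]. New: labeled, shipped.
Round 4: r14 [labeled & oversize_item & restock_request -> payment_cleared]. New: payment_cleared.
Round 5: r4 [labeled & payment_cleared -> cond_2]; r9 [payment_cleared -> route_local]. New: cond_2, route_local.
route_local first appears in round 5.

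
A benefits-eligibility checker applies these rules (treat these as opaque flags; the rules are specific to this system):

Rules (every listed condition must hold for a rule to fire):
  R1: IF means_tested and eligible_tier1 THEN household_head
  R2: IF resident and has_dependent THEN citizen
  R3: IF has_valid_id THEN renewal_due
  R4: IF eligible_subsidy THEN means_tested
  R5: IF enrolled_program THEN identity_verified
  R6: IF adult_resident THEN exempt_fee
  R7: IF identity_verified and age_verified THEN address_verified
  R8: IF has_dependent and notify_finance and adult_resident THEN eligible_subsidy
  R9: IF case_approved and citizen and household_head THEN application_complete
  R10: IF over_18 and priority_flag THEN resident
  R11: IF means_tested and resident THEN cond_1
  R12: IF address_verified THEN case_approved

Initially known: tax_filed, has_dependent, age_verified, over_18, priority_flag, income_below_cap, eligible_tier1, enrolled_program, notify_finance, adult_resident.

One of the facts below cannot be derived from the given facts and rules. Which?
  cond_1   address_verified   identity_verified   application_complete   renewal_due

renewal_due

[1] R5 [IF enrolled_program THEN identity_verified]; R6 [IF adult_resident THEN exempt_fee]; R8 [IF has_dependent and notify_finance and adult_resident THEN eligible_subsidy]; R10 [IF over_18 and priority_flag THEN resident]. ⇒ new: identity_verified, exempt_fee, eligible_subsidy, resident.
[2] R2 [IF resident and has_dependent THEN citizen]; R4 [IF eligible_subsidy THEN means_tested]; R7 [IF identity_verified and age_verified THEN address_verified]. ⇒ new: citizen, means_tested, address_verified.
[3] R1 [IF means_tested and eligible_tier1 THEN household_head]; R11 [IF means_tested and resident THEN cond_1]; R12 [IF address_verified THEN case_approved]. ⇒ new: household_head, cond_1, case_approved.
[4] R9 [IF case_approved and citizen and household_head THEN application_complete]. ⇒ new: application_complete.
Derived: application_complete (round 4), identity_verified (round 1), cond_1 (round 3), address_verified (round 2). renewal_due never appears in any round.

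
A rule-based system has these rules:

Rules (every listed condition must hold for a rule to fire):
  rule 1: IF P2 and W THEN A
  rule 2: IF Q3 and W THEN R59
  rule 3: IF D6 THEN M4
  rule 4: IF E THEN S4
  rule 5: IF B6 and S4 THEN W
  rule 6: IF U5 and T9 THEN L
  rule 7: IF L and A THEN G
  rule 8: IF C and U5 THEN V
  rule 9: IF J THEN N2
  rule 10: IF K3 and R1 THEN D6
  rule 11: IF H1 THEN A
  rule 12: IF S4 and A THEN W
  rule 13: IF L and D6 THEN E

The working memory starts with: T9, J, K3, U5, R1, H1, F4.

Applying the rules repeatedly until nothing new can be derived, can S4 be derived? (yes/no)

Round 1 — rule 6, rule 9, rule 10, rule 11, derive L, N2, D6, A.
Round 2 — rule 3, rule 7, rule 13, derive M4, G, E.
Round 3 — rule 4, derive S4.
Round 4 — rule 12, derive W.
S4 appears in round 3, so it is derivable.

yes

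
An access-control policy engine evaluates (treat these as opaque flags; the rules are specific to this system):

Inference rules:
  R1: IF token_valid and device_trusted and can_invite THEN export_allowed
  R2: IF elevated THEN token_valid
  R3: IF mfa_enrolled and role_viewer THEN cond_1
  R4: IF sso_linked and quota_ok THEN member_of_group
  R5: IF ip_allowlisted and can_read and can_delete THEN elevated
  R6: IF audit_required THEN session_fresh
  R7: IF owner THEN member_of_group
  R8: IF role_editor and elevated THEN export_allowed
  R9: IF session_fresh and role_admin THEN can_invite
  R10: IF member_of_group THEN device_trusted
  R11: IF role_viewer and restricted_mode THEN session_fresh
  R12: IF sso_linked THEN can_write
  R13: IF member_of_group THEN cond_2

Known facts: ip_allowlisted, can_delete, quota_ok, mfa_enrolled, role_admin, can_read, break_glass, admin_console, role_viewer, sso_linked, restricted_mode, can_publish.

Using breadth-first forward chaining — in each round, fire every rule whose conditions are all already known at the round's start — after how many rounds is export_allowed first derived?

3

[1] R3 [IF mfa_enrolled and role_viewer THEN cond_1]; R4 [IF sso_linked and quota_ok THEN member_of_group]; R5 [IF ip_allowlisted and can_read and can_delete THEN elevated]; R11 [IF role_viewer and restricted_mode THEN session_fresh]; R12 [IF sso_linked THEN can_write]. ⇒ new: cond_1, member_of_group, elevated, session_fresh, can_write.
[2] R2 [IF elevated THEN token_valid]; R9 [IF session_fresh and role_admin THEN can_invite]; R10 [IF member_of_group THEN device_trusted]; R13 [IF member_of_group THEN cond_2]. ⇒ new: token_valid, can_invite, device_trusted, cond_2.
[3] R1 [IF token_valid and device_trusted and can_invite THEN export_allowed]. ⇒ new: export_allowed.
export_allowed first appears in round 3.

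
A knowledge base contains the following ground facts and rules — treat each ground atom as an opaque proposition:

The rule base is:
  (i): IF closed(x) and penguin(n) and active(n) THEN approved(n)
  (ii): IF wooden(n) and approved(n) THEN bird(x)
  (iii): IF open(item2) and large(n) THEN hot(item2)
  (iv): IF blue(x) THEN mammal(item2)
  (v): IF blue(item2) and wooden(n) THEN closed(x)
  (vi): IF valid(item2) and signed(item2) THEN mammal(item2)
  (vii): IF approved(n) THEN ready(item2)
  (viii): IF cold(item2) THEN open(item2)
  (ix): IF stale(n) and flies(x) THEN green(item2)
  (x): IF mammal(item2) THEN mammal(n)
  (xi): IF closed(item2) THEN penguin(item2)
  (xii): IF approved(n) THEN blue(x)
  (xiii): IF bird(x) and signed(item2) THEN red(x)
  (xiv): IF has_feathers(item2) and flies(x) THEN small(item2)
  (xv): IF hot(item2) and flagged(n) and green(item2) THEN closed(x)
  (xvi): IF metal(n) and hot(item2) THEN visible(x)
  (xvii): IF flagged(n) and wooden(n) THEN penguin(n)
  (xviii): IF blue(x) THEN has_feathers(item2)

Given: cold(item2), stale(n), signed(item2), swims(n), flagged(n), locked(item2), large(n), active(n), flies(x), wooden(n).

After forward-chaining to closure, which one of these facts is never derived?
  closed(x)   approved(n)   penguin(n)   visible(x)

[1] (viii) [IF cold(item2) THEN open(item2)]; (ix) [IF stale(n) and flies(x) THEN green(item2)]; (xvii) [IF flagged(n) and wooden(n) THEN penguin(n)]. ⇒ new: open(item2), green(item2), penguin(n).
[2] (iii) [IF open(item2) and large(n) THEN hot(item2)]. ⇒ new: hot(item2).
[3] (xv) [IF hot(item2) and flagged(n) and green(item2) THEN closed(x)]. ⇒ new: closed(x).
[4] (i) [IF closed(x) and penguin(n) and active(n) THEN approved(n)]. ⇒ new: approved(n).
[5] (ii) [IF wooden(n) and approved(n) THEN bird(x)]; (vii) [IF approved(n) THEN ready(item2)]; (xii) [IF approved(n) THEN blue(x)]. ⇒ new: bird(x), ready(item2), blue(x).
[6] (iv) [IF blue(x) THEN mammal(item2)]; (xiii) [IF bird(x) and signed(item2) THEN red(x)]; (xviii) [IF blue(x) THEN has_feathers(item2)]. ⇒ new: mammal(item2), red(x), has_feathers(item2).
[7] (x) [IF mammal(item2) THEN mammal(n)]; (xiv) [IF has_feathers(item2) and flies(x) THEN small(item2)]. ⇒ new: mammal(n), small(item2).
Derived: closed(x) (round 3), approved(n) (round 4), penguin(n) (round 1). visible(x) never appears in any round.

visible(x)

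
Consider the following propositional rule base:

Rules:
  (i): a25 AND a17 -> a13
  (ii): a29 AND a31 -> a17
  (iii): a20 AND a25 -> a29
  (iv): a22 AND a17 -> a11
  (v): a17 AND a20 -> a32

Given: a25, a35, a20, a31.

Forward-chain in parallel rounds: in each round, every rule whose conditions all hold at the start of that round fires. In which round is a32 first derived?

3

Round 1 fires (iii), giving a29.
Round 2 fires (ii), giving a17.
Round 3 fires (i), (v), giving a13, a32.
a32 first appears in round 3.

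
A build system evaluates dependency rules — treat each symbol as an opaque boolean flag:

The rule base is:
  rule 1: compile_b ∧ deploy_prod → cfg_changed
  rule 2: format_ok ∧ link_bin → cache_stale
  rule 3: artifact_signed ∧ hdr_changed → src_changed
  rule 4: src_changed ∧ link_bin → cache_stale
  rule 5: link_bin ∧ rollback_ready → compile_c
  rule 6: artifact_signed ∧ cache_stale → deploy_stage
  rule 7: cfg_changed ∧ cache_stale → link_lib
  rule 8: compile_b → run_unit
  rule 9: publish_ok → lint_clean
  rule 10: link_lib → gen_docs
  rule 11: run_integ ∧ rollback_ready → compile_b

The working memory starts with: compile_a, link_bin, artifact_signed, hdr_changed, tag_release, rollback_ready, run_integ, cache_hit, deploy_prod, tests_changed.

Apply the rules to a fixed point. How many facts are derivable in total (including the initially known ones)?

19

Round 1: rule 3 [artifact_signed ∧ hdr_changed → src_changed]; rule 5 [link_bin ∧ rollback_ready → compile_c]; rule 11 [run_integ ∧ rollback_ready → compile_b]. New: src_changed, compile_c, compile_b.
Round 2: rule 1 [compile_b ∧ deploy_prod → cfg_changed]; rule 4 [src_changed ∧ link_bin → cache_stale]; rule 8 [compile_b → run_unit]. New: cfg_changed, cache_stale, run_unit.
Round 3: rule 6 [artifact_signed ∧ cache_stale → deploy_stage]; rule 7 [cfg_changed ∧ cache_stale → link_lib]. New: deploy_stage, link_lib.
Round 4: rule 10 [link_lib → gen_docs]. New: gen_docs.
Closure: {artifact_signed, cache_hit, cache_stale, cfg_changed, compile_a, compile_b, compile_c, deploy_prod, deploy_stage, gen_docs, hdr_changed, link_bin, link_lib, rollback_ready, run_integ, run_unit, src_changed, tag_release, tests_changed} — 19 facts.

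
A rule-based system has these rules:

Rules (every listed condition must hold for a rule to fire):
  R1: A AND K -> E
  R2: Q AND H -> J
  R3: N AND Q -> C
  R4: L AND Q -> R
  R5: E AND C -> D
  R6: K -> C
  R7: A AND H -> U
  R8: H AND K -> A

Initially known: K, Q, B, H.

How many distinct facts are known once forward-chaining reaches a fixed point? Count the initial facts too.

10

Round 1: R2 [Q AND H -> J]; R6 [K -> C]; R8 [H AND K -> A]. Adds J, C, A.
Round 2: R1 [A AND K -> E]; R7 [A AND H -> U]. Adds E, U.
Round 3: R5 [E AND C -> D]. Adds D.
Closure: {A, B, C, D, E, H, J, K, Q, U} — 10 facts.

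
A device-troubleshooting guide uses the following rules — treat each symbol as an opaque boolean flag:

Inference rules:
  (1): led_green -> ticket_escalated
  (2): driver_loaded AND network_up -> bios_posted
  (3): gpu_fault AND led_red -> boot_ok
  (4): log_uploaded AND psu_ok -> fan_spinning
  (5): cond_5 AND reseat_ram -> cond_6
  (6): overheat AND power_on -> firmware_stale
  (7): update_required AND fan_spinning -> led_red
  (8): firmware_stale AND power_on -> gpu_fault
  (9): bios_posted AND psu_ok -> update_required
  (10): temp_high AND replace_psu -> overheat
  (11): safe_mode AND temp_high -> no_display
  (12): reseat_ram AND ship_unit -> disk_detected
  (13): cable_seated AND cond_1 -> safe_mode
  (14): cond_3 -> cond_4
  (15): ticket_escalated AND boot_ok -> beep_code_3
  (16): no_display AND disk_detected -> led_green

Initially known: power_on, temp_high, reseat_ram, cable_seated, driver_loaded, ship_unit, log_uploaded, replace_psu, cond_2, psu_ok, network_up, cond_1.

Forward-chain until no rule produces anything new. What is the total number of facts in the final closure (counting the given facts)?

26

Round 1: (2) [driver_loaded AND network_up -> bios_posted]; (4) [log_uploaded AND psu_ok -> fan_spinning]; (10) [temp_high AND replace_psu -> overheat]; (12) [reseat_ram AND ship_unit -> disk_detected]; (13) [cable_seated AND cond_1 -> safe_mode]. Adds bios_posted, fan_spinning, overheat, disk_detected, safe_mode.
Round 2: (6) [overheat AND power_on -> firmware_stale]; (9) [bios_posted AND psu_ok -> update_required]; (11) [safe_mode AND temp_high -> no_display]. Adds firmware_stale, update_required, no_display.
Round 3: (7) [update_required AND fan_spinning -> led_red]; (8) [firmware_stale AND power_on -> gpu_fault]; (16) [no_display AND disk_detected -> led_green]. Adds led_red, gpu_fault, led_green.
Round 4: (1) [led_green -> ticket_escalated]; (3) [gpu_fault AND led_red -> boot_ok]. Adds ticket_escalated, boot_ok.
Round 5: (15) [ticket_escalated AND boot_ok -> beep_code_3]. Adds beep_code_3.
Closure: {beep_code_3, bios_posted, boot_ok, cable_seated, cond_1, cond_2, disk_detected, driver_loaded, fan_spinning, firmware_stale, gpu_fault, led_green, led_red, log_uploaded, network_up, no_display, overheat, power_on, psu_ok, replace_psu, reseat_ram, safe_mode, ship_unit, temp_high, ticket_escalated, update_required} — 26 facts.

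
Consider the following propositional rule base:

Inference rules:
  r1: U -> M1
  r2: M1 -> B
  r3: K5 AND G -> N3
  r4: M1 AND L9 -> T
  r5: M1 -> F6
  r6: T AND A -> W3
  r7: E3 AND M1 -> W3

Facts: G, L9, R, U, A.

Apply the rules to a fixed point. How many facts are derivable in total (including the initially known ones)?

10

Round 1: r1 [U -> M1]. Adds M1.
Round 2: r2 [M1 -> B]; r4 [M1 AND L9 -> T]; r5 [M1 -> F6]. Adds B, T, F6.
Round 3: r6 [T AND A -> W3]. Adds W3.
Closure: {A, B, F6, G, L9, M1, R, T, U, W3} — 10 facts.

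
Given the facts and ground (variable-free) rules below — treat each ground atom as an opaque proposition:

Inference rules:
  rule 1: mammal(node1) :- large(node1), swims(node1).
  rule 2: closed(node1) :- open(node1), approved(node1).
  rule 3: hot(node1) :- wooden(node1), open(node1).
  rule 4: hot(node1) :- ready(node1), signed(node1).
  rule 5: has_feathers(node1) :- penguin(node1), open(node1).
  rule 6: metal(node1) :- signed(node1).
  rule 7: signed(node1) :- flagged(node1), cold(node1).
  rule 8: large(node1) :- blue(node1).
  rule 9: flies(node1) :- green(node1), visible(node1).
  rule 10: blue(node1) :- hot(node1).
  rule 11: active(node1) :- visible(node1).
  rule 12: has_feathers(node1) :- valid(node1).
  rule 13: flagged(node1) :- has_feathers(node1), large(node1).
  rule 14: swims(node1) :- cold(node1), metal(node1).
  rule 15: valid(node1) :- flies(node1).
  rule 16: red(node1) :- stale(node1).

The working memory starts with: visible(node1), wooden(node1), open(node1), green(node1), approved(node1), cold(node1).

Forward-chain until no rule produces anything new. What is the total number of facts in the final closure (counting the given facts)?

Round 1: rule 2 [closed(node1) :- open(node1), approved(node1).]; rule 3 [hot(node1) :- wooden(node1), open(node1).]; rule 9 [flies(node1) :- green(node1), visible(node1).]; rule 11 [active(node1) :- visible(node1).]. New: closed(node1), hot(node1), flies(node1), active(node1).
Round 2: rule 10 [blue(node1) :- hot(node1).]; rule 15 [valid(node1) :- flies(node1).]. New: blue(node1), valid(node1).
Round 3: rule 8 [large(node1) :- blue(node1).]; rule 12 [has_feathers(node1) :- valid(node1).]. New: large(node1), has_feathers(node1).
Round 4: rule 13 [flagged(node1) :- has_feathers(node1), large(node1).]. New: flagged(node1).
Round 5: rule 7 [signed(node1) :- flagged(node1), cold(node1).]. New: signed(node1).
Round 6: rule 6 [metal(node1) :- signed(node1).]. New: metal(node1).
Round 7: rule 14 [swims(node1) :- cold(node1), metal(node1).]. New: swims(node1).
Round 8: rule 1 [mammal(node1) :- large(node1), swims(node1).]. New: mammal(node1).
Closure: {active(node1), approved(node1), blue(node1), closed(node1), cold(node1), flagged(node1), flies(node1), green(node1), has_feathers(node1), hot(node1), large(node1), mammal(node1), metal(node1), open(node1), signed(node1), swims(node1), valid(node1), visible(node1), wooden(node1)} — 19 facts.

19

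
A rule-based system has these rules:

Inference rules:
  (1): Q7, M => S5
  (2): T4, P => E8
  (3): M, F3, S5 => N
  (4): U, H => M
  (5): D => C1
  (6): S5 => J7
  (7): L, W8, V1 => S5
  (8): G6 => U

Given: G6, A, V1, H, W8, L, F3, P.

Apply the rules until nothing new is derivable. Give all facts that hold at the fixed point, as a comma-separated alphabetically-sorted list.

Round 1 fires (7), (8), giving S5, U.
Round 2 fires (4), (6), giving M, J7.
Round 3 fires (3), giving N.

A, F3, G6, H, J7, L, M, N, P, S5, U, V1, W8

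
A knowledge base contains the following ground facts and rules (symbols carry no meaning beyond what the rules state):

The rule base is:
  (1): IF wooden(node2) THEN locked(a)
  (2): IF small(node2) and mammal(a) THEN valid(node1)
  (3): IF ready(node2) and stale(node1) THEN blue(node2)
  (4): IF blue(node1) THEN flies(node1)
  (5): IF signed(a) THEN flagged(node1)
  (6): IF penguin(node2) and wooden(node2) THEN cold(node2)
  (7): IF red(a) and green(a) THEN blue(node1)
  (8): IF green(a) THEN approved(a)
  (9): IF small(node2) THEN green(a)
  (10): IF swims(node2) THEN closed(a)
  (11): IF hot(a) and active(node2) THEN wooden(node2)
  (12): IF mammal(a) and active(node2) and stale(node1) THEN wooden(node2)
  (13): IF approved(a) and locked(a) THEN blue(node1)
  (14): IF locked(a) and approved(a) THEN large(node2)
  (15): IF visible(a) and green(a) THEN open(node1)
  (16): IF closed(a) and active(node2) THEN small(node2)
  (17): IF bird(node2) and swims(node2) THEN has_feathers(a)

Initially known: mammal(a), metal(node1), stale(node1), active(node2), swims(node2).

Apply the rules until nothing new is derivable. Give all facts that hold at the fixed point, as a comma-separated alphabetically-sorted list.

active(node2), approved(a), blue(node1), closed(a), flies(node1), green(a), large(node2), locked(a), mammal(a), metal(node1), small(node2), stale(node1), swims(node2), valid(node1), wooden(node2)

Round 1: (10) [IF swims(node2) THEN closed(a)]; (12) [IF mammal(a) and active(node2) and stale(node1) THEN wooden(node2)]. Adds closed(a), wooden(node2).
Round 2: (1) [IF wooden(node2) THEN locked(a)]; (16) [IF closed(a) and active(node2) THEN small(node2)]. Adds locked(a), small(node2).
Round 3: (2) [IF small(node2) and mammal(a) THEN valid(node1)]; (9) [IF small(node2) THEN green(a)]. Adds valid(node1), green(a).
Round 4: (8) [IF green(a) THEN approved(a)]. Adds approved(a).
Round 5: (13) [IF approved(a) and locked(a) THEN blue(node1)]; (14) [IF locked(a) and approved(a) THEN large(node2)]. Adds blue(node1), large(node2).
Round 6: (4) [IF blue(node1) THEN flies(node1)]. Adds flies(node1).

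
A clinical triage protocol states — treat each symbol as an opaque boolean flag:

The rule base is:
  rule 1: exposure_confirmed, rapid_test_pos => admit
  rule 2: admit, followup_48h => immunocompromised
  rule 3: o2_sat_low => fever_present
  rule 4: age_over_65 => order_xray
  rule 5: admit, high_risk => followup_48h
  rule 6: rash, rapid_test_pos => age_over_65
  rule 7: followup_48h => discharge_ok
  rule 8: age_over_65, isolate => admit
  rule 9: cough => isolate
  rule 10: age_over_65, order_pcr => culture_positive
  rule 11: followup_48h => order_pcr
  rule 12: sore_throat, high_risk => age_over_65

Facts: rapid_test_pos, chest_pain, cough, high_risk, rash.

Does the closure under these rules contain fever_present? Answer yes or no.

[1] rule 6 [rash, rapid_test_pos => age_over_65]; rule 9 [cough => isolate]. ⇒ new: age_over_65, isolate.
[2] rule 4 [age_over_65 => order_xray]; rule 8 [age_over_65, isolate => admit]. ⇒ new: order_xray, admit.
[3] rule 5 [admit, high_risk => followup_48h]. ⇒ new: followup_48h.
[4] rule 2 [admit, followup_48h => immunocompromised]; rule 7 [followup_48h => discharge_ok]; rule 11 [followup_48h => order_pcr]. ⇒ new: immunocompromised, discharge_ok, order_pcr.
[5] rule 10 [age_over_65, order_pcr => culture_positive]. ⇒ new: culture_positive.
Fixed point reached. fever_present is concluded only by rule 3; rule 3 needs o2_sat_low (never derived).

no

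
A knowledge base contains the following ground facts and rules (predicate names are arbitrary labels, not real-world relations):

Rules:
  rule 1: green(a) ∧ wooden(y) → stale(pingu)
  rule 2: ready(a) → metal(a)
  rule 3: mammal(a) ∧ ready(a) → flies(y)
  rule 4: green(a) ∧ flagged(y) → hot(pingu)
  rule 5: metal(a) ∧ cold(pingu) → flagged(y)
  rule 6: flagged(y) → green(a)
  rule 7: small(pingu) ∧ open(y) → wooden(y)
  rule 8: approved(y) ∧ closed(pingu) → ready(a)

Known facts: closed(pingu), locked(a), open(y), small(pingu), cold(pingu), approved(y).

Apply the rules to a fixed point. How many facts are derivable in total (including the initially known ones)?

[1] rule 7 [small(pingu) ∧ open(y) → wooden(y)]; rule 8 [approved(y) ∧ closed(pingu) → ready(a)]. ⇒ new: wooden(y), ready(a).
[2] rule 2 [ready(a) → metal(a)]. ⇒ new: metal(a).
[3] rule 5 [metal(a) ∧ cold(pingu) → flagged(y)]. ⇒ new: flagged(y).
[4] rule 6 [flagged(y) → green(a)]. ⇒ new: green(a).
[5] rule 1 [green(a) ∧ wooden(y) → stale(pingu)]; rule 4 [green(a) ∧ flagged(y) → hot(pingu)]. ⇒ new: stale(pingu), hot(pingu).
Closure: {approved(y), closed(pingu), cold(pingu), flagged(y), green(a), hot(pingu), locked(a), metal(a), open(y), ready(a), small(pingu), stale(pingu), wooden(y)} — 13 facts.

13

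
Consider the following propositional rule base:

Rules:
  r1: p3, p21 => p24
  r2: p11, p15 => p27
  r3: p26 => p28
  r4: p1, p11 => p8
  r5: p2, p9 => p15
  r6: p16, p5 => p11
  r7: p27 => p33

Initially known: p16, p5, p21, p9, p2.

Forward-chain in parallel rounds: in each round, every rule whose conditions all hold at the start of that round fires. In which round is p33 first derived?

Round 1 fires r5, r6, giving p15, p11.
Round 2 fires r2, giving p27.
Round 3 fires r7, giving p33.
p33 first appears in round 3.

3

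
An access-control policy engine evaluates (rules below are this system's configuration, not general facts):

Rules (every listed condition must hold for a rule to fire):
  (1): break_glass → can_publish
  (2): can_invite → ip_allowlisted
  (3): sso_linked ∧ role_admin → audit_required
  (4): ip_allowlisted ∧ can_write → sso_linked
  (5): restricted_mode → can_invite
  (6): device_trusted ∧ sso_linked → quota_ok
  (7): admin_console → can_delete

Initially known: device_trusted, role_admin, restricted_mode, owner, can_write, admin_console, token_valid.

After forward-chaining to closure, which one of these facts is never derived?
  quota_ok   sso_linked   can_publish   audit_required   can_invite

Round 1 — (5), (7), derive can_invite, can_delete.
Round 2 — (2), derive ip_allowlisted.
Round 3 — (4), derive sso_linked.
Round 4 — (3), (6), derive audit_required, quota_ok.
Derived: quota_ok (round 4), audit_required (round 4), sso_linked (round 3), can_invite (round 1). can_publish never appears in any round.

can_publish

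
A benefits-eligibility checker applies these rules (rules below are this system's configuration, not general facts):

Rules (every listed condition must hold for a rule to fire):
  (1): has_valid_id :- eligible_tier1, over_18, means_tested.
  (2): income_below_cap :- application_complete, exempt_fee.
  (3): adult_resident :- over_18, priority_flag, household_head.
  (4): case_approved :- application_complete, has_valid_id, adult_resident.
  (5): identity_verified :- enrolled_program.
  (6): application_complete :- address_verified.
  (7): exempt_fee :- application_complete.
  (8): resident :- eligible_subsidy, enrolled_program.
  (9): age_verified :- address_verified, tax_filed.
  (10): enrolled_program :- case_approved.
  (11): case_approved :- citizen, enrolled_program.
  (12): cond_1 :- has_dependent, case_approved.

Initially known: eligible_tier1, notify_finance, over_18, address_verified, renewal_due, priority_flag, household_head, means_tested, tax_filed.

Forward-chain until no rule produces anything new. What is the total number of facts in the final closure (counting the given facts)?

18

Round 1: (1) [has_valid_id :- eligible_tier1, over_18, means_tested.]; (3) [adult_resident :- over_18, priority_flag, household_head.]; (6) [application_complete :- address_verified.]; (9) [age_verified :- address_verified, tax_filed.]. New: has_valid_id, adult_resident, application_complete, age_verified.
Round 2: (4) [case_approved :- application_complete, has_valid_id, adult_resident.]; (7) [exempt_fee :- application_complete.]. New: case_approved, exempt_fee.
Round 3: (2) [income_below_cap :- application_complete, exempt_fee.]; (10) [enrolled_program :- case_approved.]. New: income_below_cap, enrolled_program.
Round 4: (5) [identity_verified :- enrolled_program.]. New: identity_verified.
Closure: {address_verified, adult_resident, age_verified, application_complete, case_approved, eligible_tier1, enrolled_program, exempt_fee, has_valid_id, household_head, identity_verified, income_below_cap, means_tested, notify_finance, over_18, priority_flag, renewal_due, tax_filed} — 18 facts.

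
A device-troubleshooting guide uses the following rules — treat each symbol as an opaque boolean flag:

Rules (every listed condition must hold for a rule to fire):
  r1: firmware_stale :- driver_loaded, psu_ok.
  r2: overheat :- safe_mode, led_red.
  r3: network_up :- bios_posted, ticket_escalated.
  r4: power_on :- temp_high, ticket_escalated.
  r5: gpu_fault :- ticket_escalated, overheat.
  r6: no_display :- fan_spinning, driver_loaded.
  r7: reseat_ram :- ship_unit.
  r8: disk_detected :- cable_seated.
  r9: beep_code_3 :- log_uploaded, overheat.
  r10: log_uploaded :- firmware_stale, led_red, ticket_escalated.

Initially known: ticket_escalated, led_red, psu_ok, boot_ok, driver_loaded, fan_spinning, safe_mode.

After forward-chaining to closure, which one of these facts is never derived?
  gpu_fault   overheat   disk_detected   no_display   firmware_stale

Round 1: r1 [firmware_stale :- driver_loaded, psu_ok.]; r2 [overheat :- safe_mode, led_red.]; r6 [no_display :- fan_spinning, driver_loaded.]. New: firmware_stale, overheat, no_display.
Round 2: r5 [gpu_fault :- ticket_escalated, overheat.]; r10 [log_uploaded :- firmware_stale, led_red, ticket_escalated.]. New: gpu_fault, log_uploaded.
Round 3: r9 [beep_code_3 :- log_uploaded, overheat.]. New: beep_code_3.
Derived: firmware_stale (round 1), gpu_fault (round 2), no_display (round 1), overheat (round 1). disk_detected never appears in any round.

disk_detected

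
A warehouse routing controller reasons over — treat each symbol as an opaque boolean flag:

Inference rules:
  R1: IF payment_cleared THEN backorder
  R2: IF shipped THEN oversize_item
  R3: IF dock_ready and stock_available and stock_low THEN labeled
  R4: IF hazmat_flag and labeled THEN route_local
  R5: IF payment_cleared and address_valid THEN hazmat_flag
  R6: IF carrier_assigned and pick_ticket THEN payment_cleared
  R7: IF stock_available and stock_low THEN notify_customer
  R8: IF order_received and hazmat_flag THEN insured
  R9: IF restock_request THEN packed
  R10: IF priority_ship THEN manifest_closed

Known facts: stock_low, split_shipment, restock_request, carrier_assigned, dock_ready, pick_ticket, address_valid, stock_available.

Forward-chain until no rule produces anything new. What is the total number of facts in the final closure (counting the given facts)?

[1] R3 [IF dock_ready and stock_available and stock_low THEN labeled]; R6 [IF carrier_assigned and pick_ticket THEN payment_cleared]; R7 [IF stock_available and stock_low THEN notify_customer]; R9 [IF restock_request THEN packed]. ⇒ new: labeled, payment_cleared, notify_customer, packed.
[2] R1 [IF payment_cleared THEN backorder]; R5 [IF payment_cleared and address_valid THEN hazmat_flag]. ⇒ new: backorder, hazmat_flag.
[3] R4 [IF hazmat_flag and labeled THEN route_local]. ⇒ new: route_local.
Closure: {address_valid, backorder, carrier_assigned, dock_ready, hazmat_flag, labeled, notify_customer, packed, payment_cleared, pick_ticket, restock_request, route_local, split_shipment, stock_available, stock_low} — 15 facts.

15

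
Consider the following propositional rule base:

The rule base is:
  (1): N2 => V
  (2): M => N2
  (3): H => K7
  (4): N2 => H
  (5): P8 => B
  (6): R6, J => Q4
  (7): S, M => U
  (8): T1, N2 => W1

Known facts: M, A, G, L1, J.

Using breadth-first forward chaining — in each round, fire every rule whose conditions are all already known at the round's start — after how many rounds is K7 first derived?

Round 1 — (2), derive N2.
Round 2 — (1), (4), derive V, H.
Round 3 — (3), derive K7.
K7 first appears in round 3.

3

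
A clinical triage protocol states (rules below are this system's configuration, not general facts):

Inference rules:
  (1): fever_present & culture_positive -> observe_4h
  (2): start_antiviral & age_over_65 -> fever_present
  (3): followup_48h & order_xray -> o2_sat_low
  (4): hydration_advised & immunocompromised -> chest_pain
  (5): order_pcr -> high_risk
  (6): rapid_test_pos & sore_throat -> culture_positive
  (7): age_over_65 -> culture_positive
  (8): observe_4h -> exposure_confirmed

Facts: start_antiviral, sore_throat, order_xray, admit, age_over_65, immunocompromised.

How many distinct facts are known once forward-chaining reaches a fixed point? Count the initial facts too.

10

[1] (2) [start_antiviral & age_over_65 -> fever_present]; (7) [age_over_65 -> culture_positive]. ⇒ new: fever_present, culture_positive.
[2] (1) [fever_present & culture_positive -> observe_4h]. ⇒ new: observe_4h.
[3] (8) [observe_4h -> exposure_confirmed]. ⇒ new: exposure_confirmed.
Closure: {admit, age_over_65, culture_positive, exposure_confirmed, fever_present, immunocompromised, observe_4h, order_xray, sore_throat, start_antiviral} — 10 facts.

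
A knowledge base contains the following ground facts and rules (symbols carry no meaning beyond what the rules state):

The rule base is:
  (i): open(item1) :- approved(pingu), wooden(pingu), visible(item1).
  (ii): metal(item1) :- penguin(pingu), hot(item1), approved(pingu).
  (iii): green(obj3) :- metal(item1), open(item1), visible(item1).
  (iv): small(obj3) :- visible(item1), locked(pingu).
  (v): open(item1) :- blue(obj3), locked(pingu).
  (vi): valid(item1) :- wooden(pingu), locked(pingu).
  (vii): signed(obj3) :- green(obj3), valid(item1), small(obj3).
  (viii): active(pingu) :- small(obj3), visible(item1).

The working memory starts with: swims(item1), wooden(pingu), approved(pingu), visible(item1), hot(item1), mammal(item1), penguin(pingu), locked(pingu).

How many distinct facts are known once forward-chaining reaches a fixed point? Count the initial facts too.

Round 1: (i) [open(item1) :- approved(pingu), wooden(pingu), visible(item1).]; (ii) [metal(item1) :- penguin(pingu), hot(item1), approved(pingu).]; (iv) [small(obj3) :- visible(item1), locked(pingu).]; (vi) [valid(item1) :- wooden(pingu), locked(pingu).]. Adds open(item1), metal(item1), small(obj3), valid(item1).
Round 2: (iii) [green(obj3) :- metal(item1), open(item1), visible(item1).]; (viii) [active(pingu) :- small(obj3), visible(item1).]. Adds green(obj3), active(pingu).
Round 3: (vii) [signed(obj3) :- green(obj3), valid(item1), small(obj3).]. Adds signed(obj3).
Closure: {active(pingu), approved(pingu), green(obj3), hot(item1), locked(pingu), mammal(item1), metal(item1), open(item1), penguin(pingu), signed(obj3), small(obj3), swims(item1), valid(item1), visible(item1), wooden(pingu)} — 15 facts.

15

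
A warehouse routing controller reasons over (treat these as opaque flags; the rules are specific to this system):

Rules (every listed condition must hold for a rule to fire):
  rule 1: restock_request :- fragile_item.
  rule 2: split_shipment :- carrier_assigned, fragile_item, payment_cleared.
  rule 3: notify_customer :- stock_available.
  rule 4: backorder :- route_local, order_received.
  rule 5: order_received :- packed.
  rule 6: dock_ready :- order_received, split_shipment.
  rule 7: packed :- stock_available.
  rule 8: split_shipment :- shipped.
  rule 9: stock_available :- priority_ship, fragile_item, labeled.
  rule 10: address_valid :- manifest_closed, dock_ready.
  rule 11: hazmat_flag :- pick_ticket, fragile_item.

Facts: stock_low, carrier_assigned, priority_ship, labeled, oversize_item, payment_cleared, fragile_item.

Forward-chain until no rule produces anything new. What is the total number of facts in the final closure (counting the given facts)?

14

Round 1: rule 1 [restock_request :- fragile_item.]; rule 2 [split_shipment :- carrier_assigned, fragile_item, payment_cleared.]; rule 9 [stock_available :- priority_ship, fragile_item, labeled.]. Adds restock_request, split_shipment, stock_available.
Round 2: rule 3 [notify_customer :- stock_available.]; rule 7 [packed :- stock_available.]. Adds notify_customer, packed.
Round 3: rule 5 [order_received :- packed.]. Adds order_received.
Round 4: rule 6 [dock_ready :- order_received, split_shipment.]. Adds dock_ready.
Closure: {carrier_assigned, dock_ready, fragile_item, labeled, notify_customer, order_received, oversize_item, packed, payment_cleared, priority_ship, restock_request, split_shipment, stock_available, stock_low} — 14 facts.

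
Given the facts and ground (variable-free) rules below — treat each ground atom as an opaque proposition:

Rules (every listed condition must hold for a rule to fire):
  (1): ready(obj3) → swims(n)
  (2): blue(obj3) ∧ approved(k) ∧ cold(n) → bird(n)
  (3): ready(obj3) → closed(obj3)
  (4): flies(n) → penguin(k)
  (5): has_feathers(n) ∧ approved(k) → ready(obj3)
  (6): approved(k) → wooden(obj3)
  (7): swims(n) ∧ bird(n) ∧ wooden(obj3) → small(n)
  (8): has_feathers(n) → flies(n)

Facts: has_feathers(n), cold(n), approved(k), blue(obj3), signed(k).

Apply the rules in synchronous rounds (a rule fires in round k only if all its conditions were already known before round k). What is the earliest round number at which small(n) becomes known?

Round 1 fires (2), (5), (6), (8), giving bird(n), ready(obj3), wooden(obj3), flies(n).
Round 2 fires (1), (3), (4), giving swims(n), closed(obj3), penguin(k).
Round 3 fires (7), giving small(n).
small(n) first appears in round 3.

3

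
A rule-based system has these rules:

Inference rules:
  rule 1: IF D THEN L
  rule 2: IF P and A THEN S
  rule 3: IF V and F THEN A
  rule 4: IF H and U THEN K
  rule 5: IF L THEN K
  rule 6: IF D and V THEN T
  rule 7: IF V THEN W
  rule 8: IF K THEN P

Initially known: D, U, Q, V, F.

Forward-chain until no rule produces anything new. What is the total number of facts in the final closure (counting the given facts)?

Round 1: rule 1 [IF D THEN L]; rule 3 [IF V and F THEN A]; rule 6 [IF D and V THEN T]; rule 7 [IF V THEN W]. New: L, A, T, W.
Round 2: rule 5 [IF L THEN K]. New: K.
Round 3: rule 8 [IF K THEN P]. New: P.
Round 4: rule 2 [IF P and A THEN S]. New: S.
Closure: {A, D, F, K, L, P, Q, S, T, U, V, W} — 12 facts.

12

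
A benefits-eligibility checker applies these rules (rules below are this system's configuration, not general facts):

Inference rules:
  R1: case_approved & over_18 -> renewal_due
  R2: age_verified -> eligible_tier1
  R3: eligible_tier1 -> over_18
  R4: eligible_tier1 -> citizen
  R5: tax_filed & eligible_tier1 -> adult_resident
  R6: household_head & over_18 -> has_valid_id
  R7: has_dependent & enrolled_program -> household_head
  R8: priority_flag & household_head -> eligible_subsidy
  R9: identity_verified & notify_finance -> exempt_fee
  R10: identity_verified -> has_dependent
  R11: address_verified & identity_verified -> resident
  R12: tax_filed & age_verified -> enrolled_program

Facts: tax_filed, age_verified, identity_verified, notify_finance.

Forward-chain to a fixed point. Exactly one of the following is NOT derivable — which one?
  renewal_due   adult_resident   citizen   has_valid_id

Round 1: R2 [age_verified -> eligible_tier1]; R9 [identity_verified & notify_finance -> exempt_fee]; R10 [identity_verified -> has_dependent]; R12 [tax_filed & age_verified -> enrolled_program]. New: eligible_tier1, exempt_fee, has_dependent, enrolled_program.
Round 2: R3 [eligible_tier1 -> over_18]; R4 [eligible_tier1 -> citizen]; R5 [tax_filed & eligible_tier1 -> adult_resident]; R7 [has_dependent & enrolled_program -> household_head]. New: over_18, citizen, adult_resident, household_head.
Round 3: R6 [household_head & over_18 -> has_valid_id]. New: has_valid_id.
Derived: adult_resident (round 2), has_valid_id (round 3), citizen (round 2). renewal_due never appears in any round.

renewal_due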